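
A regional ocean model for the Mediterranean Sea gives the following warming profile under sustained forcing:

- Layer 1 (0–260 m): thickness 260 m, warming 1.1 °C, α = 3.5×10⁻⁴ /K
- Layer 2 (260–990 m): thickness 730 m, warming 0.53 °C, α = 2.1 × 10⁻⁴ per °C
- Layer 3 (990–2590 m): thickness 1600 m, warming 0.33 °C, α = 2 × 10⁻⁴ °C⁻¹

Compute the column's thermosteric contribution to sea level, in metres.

0–260 m: 260 × 3.5×10⁻⁴ × 1.1 = 0.10010 m
260–990 m: 0.53 × 730 × 2.1×10⁻⁴ = 0.081249 m
0.33 × 1600 × 2×10⁻⁴ = 0.10560 m
Δh = 0.10010 + 0.081249 + 0.10560 = 0.286949 m

Δh = 0.29 m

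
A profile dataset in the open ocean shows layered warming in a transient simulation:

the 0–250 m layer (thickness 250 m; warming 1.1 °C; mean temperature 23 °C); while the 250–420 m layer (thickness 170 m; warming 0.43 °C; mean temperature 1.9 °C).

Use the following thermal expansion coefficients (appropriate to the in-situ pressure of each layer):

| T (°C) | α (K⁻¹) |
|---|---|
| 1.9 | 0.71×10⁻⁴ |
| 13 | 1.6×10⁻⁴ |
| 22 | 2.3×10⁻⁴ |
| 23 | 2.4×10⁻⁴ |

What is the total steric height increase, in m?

0.0712 m

Layer 1 at 23 °C → α = 2.4×10⁻⁴ K⁻¹
Layer 2 at 1.9 °C → α = 0.71×10⁻⁴ K⁻¹
Layer 1: 250 × 2.4×10⁻⁴ × 1.1 = 0.06600 m
250–420 m: 0.71×10⁻⁴ × 170 × 0.43 = 0.0051901 m
Δh = 0.06600 + 0.0051901 = 0.0711901 m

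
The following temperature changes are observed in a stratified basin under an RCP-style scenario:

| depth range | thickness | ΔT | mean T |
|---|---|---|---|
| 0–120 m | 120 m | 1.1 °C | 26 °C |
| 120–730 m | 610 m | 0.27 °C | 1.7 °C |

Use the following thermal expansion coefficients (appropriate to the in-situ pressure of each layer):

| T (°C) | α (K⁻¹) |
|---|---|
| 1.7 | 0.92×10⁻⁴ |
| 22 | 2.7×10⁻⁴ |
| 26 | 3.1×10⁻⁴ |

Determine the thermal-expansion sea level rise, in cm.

Layer 1 at 26 °C → α = 3.1×10⁻⁴ K⁻¹
Layer 2 at 1.7 °C → α = 0.92×10⁻⁴ K⁻¹
3.1×10⁻⁴ × 1.1 × 120 = 0.04092 m
Layer 2: 610 × 0.27 × 0.92×10⁻⁴ = 0.0151524 m
Δh = 0.04092 + 0.0151524 = 0.0560724 m ≈ 5.61 cm

about 5.61 cm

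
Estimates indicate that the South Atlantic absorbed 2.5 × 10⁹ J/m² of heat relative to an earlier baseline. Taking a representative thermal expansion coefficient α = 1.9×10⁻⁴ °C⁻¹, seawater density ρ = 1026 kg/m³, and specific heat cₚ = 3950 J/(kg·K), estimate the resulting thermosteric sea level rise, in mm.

Δh = αQ/(ρcₚ) = 1.9×10⁻⁴ × 2.5×10⁹ / (1026 × 3950) ≈ 0.11721 m

120 mm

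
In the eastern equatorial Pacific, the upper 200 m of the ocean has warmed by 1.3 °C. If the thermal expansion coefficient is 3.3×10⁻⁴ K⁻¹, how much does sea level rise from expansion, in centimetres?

Δh ≈ 8.58 cm

Δh = αΔT·H = 3.3×10⁻⁴ × 1.3 × 200 = 0.08580 m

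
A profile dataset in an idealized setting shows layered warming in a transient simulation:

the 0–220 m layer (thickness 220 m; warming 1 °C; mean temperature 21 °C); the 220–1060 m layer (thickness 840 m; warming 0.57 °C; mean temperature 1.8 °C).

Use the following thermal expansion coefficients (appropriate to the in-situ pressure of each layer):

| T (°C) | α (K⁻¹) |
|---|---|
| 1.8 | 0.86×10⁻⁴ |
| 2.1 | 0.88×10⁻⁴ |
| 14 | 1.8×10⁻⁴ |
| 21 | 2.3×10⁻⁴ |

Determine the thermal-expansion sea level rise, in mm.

Δh ≈ 91.8 mm

Layer 1 at 21 °C → α = 2.3×10⁻⁴ K⁻¹
Layer 2 at 1.8 °C → α = 0.86×10⁻⁴ K⁻¹
Layer 1: 220 × 1 × 2.3×10⁻⁴ = 0.05060 m
0.86×10⁻⁴ × 0.57 × 840 = 0.0411768 m
Δh = 0.05060 + 0.0411768 = 0.0917768 m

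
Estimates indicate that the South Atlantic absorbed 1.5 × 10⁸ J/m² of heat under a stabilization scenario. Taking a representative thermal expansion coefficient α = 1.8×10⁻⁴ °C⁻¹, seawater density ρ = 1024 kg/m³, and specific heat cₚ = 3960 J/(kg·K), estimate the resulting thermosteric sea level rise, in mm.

Δh = 6.66 mm

Δh = αQ/(ρcₚ) = 1.8×10⁻⁴ × 1.5×10⁸ / (1024 × 3960) ≈ 0.0066584 m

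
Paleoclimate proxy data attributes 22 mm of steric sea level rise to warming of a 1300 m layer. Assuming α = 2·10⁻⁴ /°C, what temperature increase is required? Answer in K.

ΔT = Δh/(αH) = 0.022 / (2×10⁻⁴ × 1300) ≈ 0.08462 K

ΔT ≈ 0.0846 K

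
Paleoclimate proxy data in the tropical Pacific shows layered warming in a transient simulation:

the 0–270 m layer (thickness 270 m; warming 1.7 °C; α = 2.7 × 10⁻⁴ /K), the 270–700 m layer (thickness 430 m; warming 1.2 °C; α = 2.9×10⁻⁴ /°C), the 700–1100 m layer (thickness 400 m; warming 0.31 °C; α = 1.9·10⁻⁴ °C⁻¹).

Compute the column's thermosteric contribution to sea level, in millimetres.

1.7 × 2.7×10⁻⁴ × 270 = 0.12393 m
2.9×10⁻⁴ × 430 × 1.2 = 0.14964 m
Layer 3: 0.31 × 1.9×10⁻⁴ × 400 = 0.02356 m
Δh = 0.12393 + 0.14964 + 0.02356 = 0.29713 m

Δh ≈ 297 mm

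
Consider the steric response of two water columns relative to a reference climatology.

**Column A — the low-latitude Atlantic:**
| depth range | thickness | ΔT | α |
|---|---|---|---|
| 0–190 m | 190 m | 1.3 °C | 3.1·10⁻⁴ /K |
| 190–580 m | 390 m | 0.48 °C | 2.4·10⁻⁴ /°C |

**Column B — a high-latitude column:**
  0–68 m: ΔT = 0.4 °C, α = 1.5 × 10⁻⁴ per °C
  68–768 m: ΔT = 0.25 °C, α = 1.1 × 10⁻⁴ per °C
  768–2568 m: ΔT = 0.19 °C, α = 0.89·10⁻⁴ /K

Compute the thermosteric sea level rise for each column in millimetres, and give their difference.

Δh_A ≈ 120 mm, Δh_B ≈ 54 mm; difference ≈ 68 mm

A 0–190 m: 3.1×10⁻⁴ × 190 × 1.3 = 0.07657 m
A 0.48 × 390 × 2.4×10⁻⁴ = 0.044928 m
A total: 0.121498 m
B Layer 1: 0.4 × 68 × 1.5×10⁻⁴ = 0.00408 m
B Layer 2: 1.1×10⁻⁴ × 700 × 0.25 = 0.01925 m
B Layer 3: 0.19 × 0.89×10⁻⁴ × 1800 = 0.030438 m
B total: 0.053768 m
Difference: 0.121498 − 0.053768 = 0.06773 m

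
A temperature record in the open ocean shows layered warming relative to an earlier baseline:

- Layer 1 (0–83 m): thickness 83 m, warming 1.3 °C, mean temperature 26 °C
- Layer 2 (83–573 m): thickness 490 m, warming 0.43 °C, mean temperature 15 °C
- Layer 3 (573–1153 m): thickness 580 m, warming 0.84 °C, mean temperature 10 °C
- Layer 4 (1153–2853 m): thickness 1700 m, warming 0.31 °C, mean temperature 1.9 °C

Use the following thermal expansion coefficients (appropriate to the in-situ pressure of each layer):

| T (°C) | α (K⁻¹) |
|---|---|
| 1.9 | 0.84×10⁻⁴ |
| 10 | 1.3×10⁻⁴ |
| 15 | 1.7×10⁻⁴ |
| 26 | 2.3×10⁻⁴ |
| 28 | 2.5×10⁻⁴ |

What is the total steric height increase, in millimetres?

Layer 1 at 26 °C → α = 2.3×10⁻⁴ K⁻¹
Layer 2 at 15 °C → α = 1.7×10⁻⁴ K⁻¹
Layer 3 at 10 °C → α = 1.3×10⁻⁴ K⁻¹
Layer 4 at 1.9 °C → α = 0.84×10⁻⁴ K⁻¹
0–83 m: 2.3×10⁻⁴ × 1.3 × 83 = 0.024817 m
0.43 × 490 × 1.7×10⁻⁴ = 0.035819 m
573–1153 m: 1.3×10⁻⁴ × 0.84 × 580 = 0.063336 m
1153–2853 m: 1700 × 0.84×10⁻⁴ × 0.31 = 0.044268 m
Δh = 0.024817 + 0.035819 + 0.063336 + 0.044268 = 0.16824 m ≈ 168 mm

Δh ≈ 168 mm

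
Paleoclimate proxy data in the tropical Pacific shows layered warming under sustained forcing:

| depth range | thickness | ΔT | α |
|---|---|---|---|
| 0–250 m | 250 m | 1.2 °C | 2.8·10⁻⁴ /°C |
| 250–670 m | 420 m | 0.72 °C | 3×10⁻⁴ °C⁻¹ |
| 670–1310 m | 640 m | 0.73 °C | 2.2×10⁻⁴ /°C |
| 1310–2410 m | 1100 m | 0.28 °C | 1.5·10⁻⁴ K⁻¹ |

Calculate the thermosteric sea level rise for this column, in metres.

Δh ≈ 0.324 m

Layer 1: 250 × 2.8×10⁻⁴ × 1.2 = 0.08400 m
Layer 2: 0.72 × 420 × 3×10⁻⁴ = 0.09072 m
Layer 3: 2.2×10⁻⁴ × 0.73 × 640 = 0.102784 m
Layer 4: 1100 × 1.5×10⁻⁴ × 0.28 = 0.04620 m
Δh = 0.08400 + 0.09072 + 0.102784 + 0.04620 = 0.323704 m ≈ 0.324 m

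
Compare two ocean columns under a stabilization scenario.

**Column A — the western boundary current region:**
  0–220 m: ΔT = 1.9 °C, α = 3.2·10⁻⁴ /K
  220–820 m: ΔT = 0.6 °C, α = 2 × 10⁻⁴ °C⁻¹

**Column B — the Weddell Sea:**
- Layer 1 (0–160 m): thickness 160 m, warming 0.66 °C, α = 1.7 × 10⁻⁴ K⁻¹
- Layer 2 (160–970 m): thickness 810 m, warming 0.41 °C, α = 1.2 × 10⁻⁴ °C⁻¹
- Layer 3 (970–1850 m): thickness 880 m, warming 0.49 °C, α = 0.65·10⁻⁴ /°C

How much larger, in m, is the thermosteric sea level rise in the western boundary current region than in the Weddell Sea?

A 0–220 m: 1.9 × 220 × 3.2×10⁻⁴ = 0.13376 m
A Layer 2: 0.6 × 2×10⁻⁴ × 600 = 0.07200 m
A total: 0.20576 m
B Layer 1: 160 × 0.66 × 1.7×10⁻⁴ = 0.017952 m
B Layer 2: 1.2×10⁻⁴ × 810 × 0.41 = 0.039852 m
B Layer 3: 880 × 0.49 × 0.65×10⁻⁴ = 0.028028 m
B total: 0.085832 m
Difference: 0.20576 − 0.085832 = 0.119928 m

0.120 m larger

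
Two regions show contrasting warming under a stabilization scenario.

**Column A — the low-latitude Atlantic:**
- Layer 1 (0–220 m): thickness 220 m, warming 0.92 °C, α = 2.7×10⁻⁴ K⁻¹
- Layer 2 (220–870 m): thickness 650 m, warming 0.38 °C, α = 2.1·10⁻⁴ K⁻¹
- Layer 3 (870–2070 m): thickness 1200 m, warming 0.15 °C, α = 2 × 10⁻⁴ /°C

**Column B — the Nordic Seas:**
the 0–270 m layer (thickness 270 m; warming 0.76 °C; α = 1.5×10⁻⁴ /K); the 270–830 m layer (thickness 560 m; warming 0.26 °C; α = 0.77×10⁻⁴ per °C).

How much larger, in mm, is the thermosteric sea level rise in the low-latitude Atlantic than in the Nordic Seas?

101 mm

A 2.7×10⁻⁴ × 0.92 × 220 = 0.054648 m
A 220–870 m: 0.38 × 650 × 2.1×10⁻⁴ = 0.05187 m
A Layer 3: 1200 × 2×10⁻⁴ × 0.15 = 0.03600 m
A total: 0.142518 m
B Layer 1: 270 × 0.76 × 1.5×10⁻⁴ = 0.03078 m
B 270–830 m: 560 × 0.77×10⁻⁴ × 0.26 = 0.0112112 m
B total: 0.0419912 m
Difference: 0.142518 − 0.0419912 = 0.1005268 m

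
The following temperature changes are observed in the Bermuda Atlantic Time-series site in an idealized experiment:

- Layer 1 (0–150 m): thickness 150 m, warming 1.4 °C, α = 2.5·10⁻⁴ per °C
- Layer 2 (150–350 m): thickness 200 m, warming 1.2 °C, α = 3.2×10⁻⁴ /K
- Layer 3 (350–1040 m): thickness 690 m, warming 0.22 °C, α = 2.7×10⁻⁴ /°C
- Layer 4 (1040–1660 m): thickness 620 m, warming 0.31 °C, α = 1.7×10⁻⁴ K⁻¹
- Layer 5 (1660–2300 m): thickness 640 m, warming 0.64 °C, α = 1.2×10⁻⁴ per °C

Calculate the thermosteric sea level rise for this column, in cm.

25 cm of thermosteric rise

0–150 m: 150 × 2.5×10⁻⁴ × 1.4 = 0.05250 m
Layer 2: 3.2×10⁻⁴ × 1.2 × 200 = 0.07680 m
690 × 2.7×10⁻⁴ × 0.22 = 0.040986 m
1040–1660 m: 1.7×10⁻⁴ × 0.31 × 620 = 0.032674 m
Layer 5: 0.64 × 1.2×10⁻⁴ × 640 = 0.049152 m
Δh = 0.05250 + 0.07680 + 0.040986 + 0.032674 + 0.049152 = 0.252112 m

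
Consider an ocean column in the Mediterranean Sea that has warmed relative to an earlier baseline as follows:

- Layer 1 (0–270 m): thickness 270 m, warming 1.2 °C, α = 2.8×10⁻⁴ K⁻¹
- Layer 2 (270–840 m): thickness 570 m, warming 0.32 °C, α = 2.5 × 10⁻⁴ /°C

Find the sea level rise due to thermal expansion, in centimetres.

0–270 m: 1.2 × 270 × 2.8×10⁻⁴ = 0.09072 m
2.5×10⁻⁴ × 0.32 × 570 = 0.04560 m
Δh = 0.09072 + 0.04560 = 0.13632 m

Δh = 14 cm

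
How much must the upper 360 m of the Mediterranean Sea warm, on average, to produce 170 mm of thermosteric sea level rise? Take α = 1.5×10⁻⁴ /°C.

ΔT = Δh/(αH) = 0.17 / (1.5×10⁻⁴ × 360) ≈ 3.148 K

about 3.1 K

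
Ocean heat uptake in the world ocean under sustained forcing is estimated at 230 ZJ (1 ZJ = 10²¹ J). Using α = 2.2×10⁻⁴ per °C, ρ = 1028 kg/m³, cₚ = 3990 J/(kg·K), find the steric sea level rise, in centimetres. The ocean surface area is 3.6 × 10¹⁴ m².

Per unit area: Q = 230×10²¹ / (3.6×10¹⁴) ≈ 6.389×10⁸ J/m²
Δh = αQ/(ρcₚ) = 2.2×10⁻⁴ × 6.389×10⁸ / (1028 × 3990) ≈ 0.034268 m

3.4 cm of thermosteric rise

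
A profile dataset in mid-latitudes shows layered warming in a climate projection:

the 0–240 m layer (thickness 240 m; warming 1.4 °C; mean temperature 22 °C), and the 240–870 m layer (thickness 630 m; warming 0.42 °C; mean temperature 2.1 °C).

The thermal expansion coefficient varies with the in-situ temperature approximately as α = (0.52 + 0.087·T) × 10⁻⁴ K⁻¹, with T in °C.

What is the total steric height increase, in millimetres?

about 100 mm

Layer 1: α = (0.52 + 0.087×22)×10⁻⁴ = 2.434×10⁻⁴ K⁻¹
Layer 2: α = (0.52 + 0.087×2.1)×10⁻⁴ = 0.7027×10⁻⁴ K⁻¹
2.434×10⁻⁴ × 1.4 × 240 = 0.0817824 m
240–870 m: 0.7027×10⁻⁴ × 630 × 0.42 = 0.018593442 m
Δh = 0.0817824 + 0.018593442 = 0.100375842 m ≈ 100 mm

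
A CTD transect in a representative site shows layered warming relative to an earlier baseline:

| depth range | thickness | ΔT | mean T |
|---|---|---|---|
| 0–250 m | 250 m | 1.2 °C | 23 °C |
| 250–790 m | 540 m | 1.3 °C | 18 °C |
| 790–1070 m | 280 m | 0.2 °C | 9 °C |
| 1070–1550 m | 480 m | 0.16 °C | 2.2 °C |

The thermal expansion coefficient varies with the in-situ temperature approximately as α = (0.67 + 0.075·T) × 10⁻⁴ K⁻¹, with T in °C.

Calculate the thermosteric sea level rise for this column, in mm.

Layer 1: α = (0.67 + 0.075×23)×10⁻⁴ = 2.395×10⁻⁴ K⁻¹
Layer 2: α = (0.67 + 0.075×18)×10⁻⁴ = 2.02×10⁻⁴ K⁻¹
Layer 3: α = (0.67 + 0.075×9)×10⁻⁴ = 1.345×10⁻⁴ K⁻¹
Layer 4: α = (0.67 + 0.075×2.2)×10⁻⁴ = 0.835×10⁻⁴ K⁻¹
2.395×10⁻⁴ × 1.2 × 250 = 0.07185 m
2.02×10⁻⁴ × 540 × 1.3 = 0.141804 m
Layer 3: 0.2 × 1.345×10⁻⁴ × 280 = 0.007532 m
480 × 0.835×10⁻⁴ × 0.16 = 0.0064128 m
Δh = 0.07185 + 0.141804 + 0.007532 + 0.0064128 = 0.2275988 m ≈ 228 mm

about 228 mm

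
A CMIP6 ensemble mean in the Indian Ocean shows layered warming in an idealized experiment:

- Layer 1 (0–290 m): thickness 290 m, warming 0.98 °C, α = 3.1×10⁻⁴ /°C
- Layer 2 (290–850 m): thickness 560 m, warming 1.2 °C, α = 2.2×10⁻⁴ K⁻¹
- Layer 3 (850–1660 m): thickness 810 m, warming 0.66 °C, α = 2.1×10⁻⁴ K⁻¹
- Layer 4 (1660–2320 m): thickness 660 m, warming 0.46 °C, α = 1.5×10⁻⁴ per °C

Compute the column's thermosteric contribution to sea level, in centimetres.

Δh ≈ 39.4 cm

0–290 m: 0.98 × 3.1×10⁻⁴ × 290 = 0.088102 m
Layer 2: 560 × 2.2×10⁻⁴ × 1.2 = 0.14784 m
Layer 3: 810 × 2.1×10⁻⁴ × 0.66 = 0.112266 m
1.5×10⁻⁴ × 0.46 × 660 = 0.04554 m
Δh = 0.088102 + 0.14784 + 0.112266 + 0.04554 = 0.393748 m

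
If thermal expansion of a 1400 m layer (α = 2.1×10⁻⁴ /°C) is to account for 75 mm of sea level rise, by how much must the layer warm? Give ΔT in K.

ΔT = Δh/(αH) = 0.075 / (2.1×10⁻⁴ × 1400) ≈ 0.2551 K

0.255 K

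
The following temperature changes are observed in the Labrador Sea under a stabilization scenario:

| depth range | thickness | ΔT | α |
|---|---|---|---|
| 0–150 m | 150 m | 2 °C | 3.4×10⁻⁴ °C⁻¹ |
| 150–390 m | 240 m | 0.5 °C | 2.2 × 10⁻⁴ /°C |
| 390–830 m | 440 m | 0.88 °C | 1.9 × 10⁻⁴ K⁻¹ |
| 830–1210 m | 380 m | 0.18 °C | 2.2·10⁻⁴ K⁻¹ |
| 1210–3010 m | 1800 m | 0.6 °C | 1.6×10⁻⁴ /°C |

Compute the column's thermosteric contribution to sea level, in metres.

Layer 1: 150 × 3.4×10⁻⁴ × 2 = 0.10200 m
240 × 2.2×10⁻⁴ × 0.5 = 0.02640 m
Layer 3: 1.9×10⁻⁴ × 0.88 × 440 = 0.073568 m
830–1210 m: 0.18 × 380 × 2.2×10⁻⁴ = 0.015048 m
1210–3010 m: 1800 × 1.6×10⁻⁴ × 0.6 = 0.17280 m
Δh = 0.10200 + 0.02640 + 0.073568 + 0.015048 + 0.17280 = 0.389816 m

about 0.39 m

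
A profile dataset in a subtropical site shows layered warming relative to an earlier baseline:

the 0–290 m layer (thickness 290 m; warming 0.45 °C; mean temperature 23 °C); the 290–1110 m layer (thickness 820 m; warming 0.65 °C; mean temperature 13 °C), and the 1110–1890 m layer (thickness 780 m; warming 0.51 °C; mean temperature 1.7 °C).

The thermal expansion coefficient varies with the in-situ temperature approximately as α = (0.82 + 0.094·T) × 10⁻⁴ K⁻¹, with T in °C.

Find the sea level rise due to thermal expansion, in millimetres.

Layer 1: α = (0.82 + 0.094×23)×10⁻⁴ = 2.982×10⁻⁴ K⁻¹
Layer 2: α = (0.82 + 0.094×13)×10⁻⁴ = 2.042×10⁻⁴ K⁻¹
Layer 3: α = (0.82 + 0.094×1.7)×10⁻⁴ = 0.9798×10⁻⁴ K⁻¹
0.45 × 2.982×10⁻⁴ × 290 = 0.0389151 m
820 × 0.65 × 2.042×10⁻⁴ = 0.1088386 m
1110–1890 m: 780 × 0.51 × 0.9798×10⁻⁴ = 0.038976444 m
Δh = 0.0389151 + 0.1088386 + 0.038976444 = 0.186730144 m

about 190 mm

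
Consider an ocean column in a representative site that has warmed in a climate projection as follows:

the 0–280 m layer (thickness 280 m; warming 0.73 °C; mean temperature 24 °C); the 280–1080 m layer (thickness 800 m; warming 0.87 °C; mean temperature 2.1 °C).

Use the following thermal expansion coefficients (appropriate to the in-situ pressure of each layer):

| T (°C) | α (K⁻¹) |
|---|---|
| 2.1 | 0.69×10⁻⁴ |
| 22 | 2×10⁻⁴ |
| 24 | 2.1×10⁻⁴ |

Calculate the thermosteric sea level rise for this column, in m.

Layer 1 at 24 °C → α = 2.1×10⁻⁴ K⁻¹
Layer 2 at 2.1 °C → α = 0.69×10⁻⁴ K⁻¹
0–280 m: 2.1×10⁻⁴ × 280 × 0.73 = 0.042924 m
Layer 2: 0.69×10⁻⁴ × 800 × 0.87 = 0.048024 m
Δh = 0.042924 + 0.048024 = 0.090948 m

about 0.0909 m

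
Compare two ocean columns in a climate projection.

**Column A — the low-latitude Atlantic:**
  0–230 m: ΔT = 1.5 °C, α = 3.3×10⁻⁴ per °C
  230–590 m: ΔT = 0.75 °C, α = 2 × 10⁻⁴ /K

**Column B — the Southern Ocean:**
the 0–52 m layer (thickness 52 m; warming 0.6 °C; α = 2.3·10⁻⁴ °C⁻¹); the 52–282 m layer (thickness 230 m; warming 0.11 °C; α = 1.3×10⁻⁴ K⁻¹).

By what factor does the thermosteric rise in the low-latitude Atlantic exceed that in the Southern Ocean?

a factor of 16

A 0–230 m: 1.5 × 230 × 3.3×10⁻⁴ = 0.11385 m
A Layer 2: 0.75 × 360 × 2×10⁻⁴ = 0.05400 m
A total: 0.16785 m
B 52 × 2.3×10⁻⁴ × 0.6 = 0.007176 m
B 1.3×10⁻⁴ × 0.11 × 230 = 0.003289 m
B total: 0.010465 m
Ratio: 0.16785 / 0.010465 ≈ 16.04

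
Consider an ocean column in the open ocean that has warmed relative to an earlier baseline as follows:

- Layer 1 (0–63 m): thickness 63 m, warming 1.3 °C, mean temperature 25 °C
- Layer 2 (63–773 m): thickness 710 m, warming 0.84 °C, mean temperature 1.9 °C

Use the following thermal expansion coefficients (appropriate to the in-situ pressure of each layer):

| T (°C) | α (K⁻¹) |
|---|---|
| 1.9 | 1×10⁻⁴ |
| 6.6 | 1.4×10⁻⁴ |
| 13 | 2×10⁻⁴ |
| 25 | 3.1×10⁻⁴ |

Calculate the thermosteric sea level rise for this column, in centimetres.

Layer 1 at 25 °C → α = 3.1×10⁻⁴ K⁻¹
Layer 2 at 1.9 °C → α = 1×10⁻⁴ K⁻¹
Layer 1: 3.1×10⁻⁴ × 63 × 1.3 = 0.025389 m
Layer 2: 0.84 × 710 × 1×10⁻⁴ = 0.05964 m
Δh = 0.025389 + 0.05964 = 0.085029 m

Δh ≈ 8.5 cm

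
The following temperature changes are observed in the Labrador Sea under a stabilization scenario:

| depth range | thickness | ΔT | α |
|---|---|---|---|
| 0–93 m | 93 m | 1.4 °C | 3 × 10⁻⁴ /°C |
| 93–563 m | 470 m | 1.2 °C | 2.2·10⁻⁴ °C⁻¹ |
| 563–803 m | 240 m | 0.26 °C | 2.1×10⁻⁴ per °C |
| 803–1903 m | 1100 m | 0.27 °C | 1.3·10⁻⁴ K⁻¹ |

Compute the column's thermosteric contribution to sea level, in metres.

0.215 m

1.4 × 93 × 3×10⁻⁴ = 0.03906 m
Layer 2: 2.2×10⁻⁴ × 1.2 × 470 = 0.12408 m
0.26 × 240 × 2.1×10⁻⁴ = 0.013104 m
Layer 4: 0.27 × 1.3×10⁻⁴ × 1100 = 0.03861 m
Δh = 0.03906 + 0.12408 + 0.013104 + 0.03861 = 0.214854 m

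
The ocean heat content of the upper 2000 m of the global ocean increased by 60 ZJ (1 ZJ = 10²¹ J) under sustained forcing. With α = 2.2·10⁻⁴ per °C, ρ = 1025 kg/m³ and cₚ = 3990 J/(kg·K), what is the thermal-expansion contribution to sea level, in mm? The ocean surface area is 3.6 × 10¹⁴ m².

Per unit area: Q = 60×10²¹ / (3.6×10¹⁴) ≈ 1.667×10⁸ J/m²
Δh = αQ/(ρcₚ) = 2.2×10⁻⁴ × 1.667×10⁸ / (1025 × 3990) ≈ 0.0089673 m

about 8.97 mm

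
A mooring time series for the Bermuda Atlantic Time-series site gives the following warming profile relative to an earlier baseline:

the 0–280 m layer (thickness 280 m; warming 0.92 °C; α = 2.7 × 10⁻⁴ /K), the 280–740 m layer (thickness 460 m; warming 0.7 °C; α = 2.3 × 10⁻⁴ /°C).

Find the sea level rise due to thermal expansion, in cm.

14.4 cm

2.7×10⁻⁴ × 0.92 × 280 = 0.069552 m
460 × 2.3×10⁻⁴ × 0.7 = 0.07406 m
Δh = 0.069552 + 0.07406 = 0.143612 m ≈ 14.4 cm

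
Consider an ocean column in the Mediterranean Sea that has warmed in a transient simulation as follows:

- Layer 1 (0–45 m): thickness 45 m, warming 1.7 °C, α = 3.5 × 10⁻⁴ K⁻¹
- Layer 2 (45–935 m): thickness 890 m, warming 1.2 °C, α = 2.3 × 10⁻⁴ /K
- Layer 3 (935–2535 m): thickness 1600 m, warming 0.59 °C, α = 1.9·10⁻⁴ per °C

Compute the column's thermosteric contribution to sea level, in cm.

0–45 m: 45 × 3.5×10⁻⁴ × 1.7 = 0.026775 m
45–935 m: 2.3×10⁻⁴ × 1.2 × 890 = 0.24564 m
Layer 3: 1600 × 0.59 × 1.9×10⁻⁴ = 0.17936 m
Δh = 0.026775 + 0.24564 + 0.17936 = 0.451775 m ≈ 45.2 cm

Δh ≈ 45.2 cm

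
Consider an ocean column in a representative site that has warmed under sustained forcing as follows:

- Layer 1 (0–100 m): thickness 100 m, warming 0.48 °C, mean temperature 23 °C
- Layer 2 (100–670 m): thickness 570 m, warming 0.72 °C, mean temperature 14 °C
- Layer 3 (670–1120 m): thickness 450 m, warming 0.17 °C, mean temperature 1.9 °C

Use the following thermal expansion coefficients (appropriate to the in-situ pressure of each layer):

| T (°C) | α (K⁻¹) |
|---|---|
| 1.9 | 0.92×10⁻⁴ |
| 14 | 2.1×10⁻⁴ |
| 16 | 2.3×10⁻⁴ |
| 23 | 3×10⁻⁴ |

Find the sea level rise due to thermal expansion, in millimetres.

110 mm of thermosteric rise

Layer 1 at 23 °C → α = 3×10⁻⁴ K⁻¹
Layer 2 at 14 °C → α = 2.1×10⁻⁴ K⁻¹
Layer 3 at 1.9 °C → α = 0.92×10⁻⁴ K⁻¹
0.48 × 100 × 3×10⁻⁴ = 0.01440 m
Layer 2: 0.72 × 2.1×10⁻⁴ × 570 = 0.086184 m
0.92×10⁻⁴ × 0.17 × 450 = 0.007038 m
Δh = 0.01440 + 0.086184 + 0.007038 = 0.107622 m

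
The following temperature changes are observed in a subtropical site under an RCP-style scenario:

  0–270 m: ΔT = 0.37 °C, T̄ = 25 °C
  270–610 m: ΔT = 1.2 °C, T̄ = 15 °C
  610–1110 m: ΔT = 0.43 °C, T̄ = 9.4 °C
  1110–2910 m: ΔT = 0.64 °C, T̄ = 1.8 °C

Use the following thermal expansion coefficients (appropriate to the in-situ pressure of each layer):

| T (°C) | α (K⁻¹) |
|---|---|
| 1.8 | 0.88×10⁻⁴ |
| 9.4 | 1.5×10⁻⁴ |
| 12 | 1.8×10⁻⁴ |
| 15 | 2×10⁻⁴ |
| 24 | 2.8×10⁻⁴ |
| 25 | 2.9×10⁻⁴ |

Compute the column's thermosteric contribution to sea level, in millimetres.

Layer 1 at 25 °C → α = 2.9×10⁻⁴ K⁻¹
Layer 2 at 15 °C → α = 2×10⁻⁴ K⁻¹
Layer 3 at 9.4 °C → α = 1.5×10⁻⁴ K⁻¹
Layer 4 at 1.8 °C → α = 0.88×10⁻⁴ K⁻¹
0.37 × 2.9×10⁻⁴ × 270 = 0.028971 m
Layer 2: 340 × 2×10⁻⁴ × 1.2 = 0.08160 m
Layer 3: 500 × 0.43 × 1.5×10⁻⁴ = 0.03225 m
Layer 4: 0.64 × 1800 × 0.88×10⁻⁴ = 0.101376 m
Δh = 0.028971 + 0.08160 + 0.03225 + 0.101376 = 0.244197 m ≈ 240 mm

240 mm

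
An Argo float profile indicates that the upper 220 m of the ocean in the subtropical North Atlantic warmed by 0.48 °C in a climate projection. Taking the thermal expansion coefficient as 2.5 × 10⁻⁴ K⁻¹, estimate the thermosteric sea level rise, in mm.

Δh = αΔT·H = 2.5×10⁻⁴ × 0.48 × 220 = 0.02640 m

Δh ≈ 26.4 mm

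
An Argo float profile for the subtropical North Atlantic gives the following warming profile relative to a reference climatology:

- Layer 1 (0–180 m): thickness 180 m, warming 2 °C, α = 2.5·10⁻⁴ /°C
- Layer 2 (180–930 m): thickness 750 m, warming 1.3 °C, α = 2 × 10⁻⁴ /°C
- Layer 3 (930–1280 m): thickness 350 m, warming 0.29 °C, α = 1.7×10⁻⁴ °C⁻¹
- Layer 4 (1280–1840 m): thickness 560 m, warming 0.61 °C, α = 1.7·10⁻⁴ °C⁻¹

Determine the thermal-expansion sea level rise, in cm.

about 36 cm

0–180 m: 2.5×10⁻⁴ × 2 × 180 = 0.09000 m
Layer 2: 750 × 1.3 × 2×10⁻⁴ = 0.19500 m
930–1280 m: 0.29 × 1.7×10⁻⁴ × 350 = 0.017255 m
Layer 4: 1.7×10⁻⁴ × 0.61 × 560 = 0.058072 m
Δh = 0.09000 + 0.19500 + 0.017255 + 0.058072 = 0.360327 m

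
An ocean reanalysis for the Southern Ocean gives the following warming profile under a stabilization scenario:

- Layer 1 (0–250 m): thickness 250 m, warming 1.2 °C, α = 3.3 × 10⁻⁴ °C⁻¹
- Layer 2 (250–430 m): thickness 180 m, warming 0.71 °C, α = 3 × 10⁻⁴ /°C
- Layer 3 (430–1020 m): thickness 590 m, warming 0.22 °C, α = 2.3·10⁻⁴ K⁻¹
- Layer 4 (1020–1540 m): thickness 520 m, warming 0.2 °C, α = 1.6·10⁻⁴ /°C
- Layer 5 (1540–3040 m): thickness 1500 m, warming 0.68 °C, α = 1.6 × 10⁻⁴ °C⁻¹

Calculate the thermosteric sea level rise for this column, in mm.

Layer 1: 1.2 × 250 × 3.3×10⁻⁴ = 0.09900 m
Layer 2: 180 × 0.71 × 3×10⁻⁴ = 0.03834 m
0.22 × 590 × 2.3×10⁻⁴ = 0.029854 m
Layer 4: 1.6×10⁻⁴ × 0.2 × 520 = 0.01664 m
1540–3040 m: 0.68 × 1500 × 1.6×10⁻⁴ = 0.16320 m
Δh = 0.09900 + 0.03834 + 0.029854 + 0.01664 + 0.16320 = 0.347034 m

about 347 mm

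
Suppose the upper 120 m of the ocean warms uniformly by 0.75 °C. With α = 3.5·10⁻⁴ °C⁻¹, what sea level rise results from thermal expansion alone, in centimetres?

Δh = αΔT·H = 3.5×10⁻⁴ × 0.75 × 120 = 0.03150 m

about 3.15 cm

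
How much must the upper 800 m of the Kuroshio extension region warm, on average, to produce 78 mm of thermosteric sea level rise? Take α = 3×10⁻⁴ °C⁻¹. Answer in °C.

0.325 °C

ΔT = Δh/(αH) = 0.078 / (3×10⁻⁴ × 800) = 0.3250 °C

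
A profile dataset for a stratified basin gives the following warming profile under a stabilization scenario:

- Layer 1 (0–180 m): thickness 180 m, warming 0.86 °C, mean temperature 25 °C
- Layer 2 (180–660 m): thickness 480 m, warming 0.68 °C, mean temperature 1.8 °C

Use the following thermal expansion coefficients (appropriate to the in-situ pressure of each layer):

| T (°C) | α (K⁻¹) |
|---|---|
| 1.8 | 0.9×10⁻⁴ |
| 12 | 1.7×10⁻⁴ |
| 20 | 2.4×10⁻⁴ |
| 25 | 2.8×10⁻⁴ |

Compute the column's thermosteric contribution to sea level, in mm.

Layer 1 at 25 °C → α = 2.8×10⁻⁴ K⁻¹
Layer 2 at 1.8 °C → α = 0.9×10⁻⁴ K⁻¹
Layer 1: 2.8×10⁻⁴ × 0.86 × 180 = 0.043344 m
Layer 2: 0.68 × 0.9×10⁻⁴ × 480 = 0.029376 m
Δh = 0.043344 + 0.029376 = 0.07272 m

Δh = 72.7 mm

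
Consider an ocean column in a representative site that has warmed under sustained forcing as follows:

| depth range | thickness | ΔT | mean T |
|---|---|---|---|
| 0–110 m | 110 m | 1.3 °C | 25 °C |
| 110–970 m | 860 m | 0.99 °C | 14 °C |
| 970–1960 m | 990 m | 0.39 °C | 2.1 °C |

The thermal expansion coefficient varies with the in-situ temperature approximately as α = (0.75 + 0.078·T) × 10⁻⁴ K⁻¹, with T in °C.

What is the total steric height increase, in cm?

Layer 1: α = (0.75 + 0.078×25)×10⁻⁴ = 2.7×10⁻⁴ K⁻¹
Layer 2: α = (0.75 + 0.078×14)×10⁻⁴ = 1.842×10⁻⁴ K⁻¹
Layer 3: α = (0.75 + 0.078×2.1)×10⁻⁴ = 0.9138×10⁻⁴ K⁻¹
Layer 1: 110 × 1.3 × 2.7×10⁻⁴ = 0.03861 m
110–970 m: 860 × 1.842×10⁻⁴ × 0.99 = 0.15682788 m
0.9138×10⁻⁴ × 990 × 0.39 = 0.035281818 m
Δh = 0.03861 + 0.15682788 + 0.035281818 = 0.230719698 m ≈ 23.1 cm

about 23.1 cm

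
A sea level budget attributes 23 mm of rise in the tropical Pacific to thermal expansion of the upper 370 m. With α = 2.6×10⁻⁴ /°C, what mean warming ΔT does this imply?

ΔT = Δh/(αH) = 0.023 / (2.6×10⁻⁴ × 370) ≈ 0.2391 K

about 0.24 K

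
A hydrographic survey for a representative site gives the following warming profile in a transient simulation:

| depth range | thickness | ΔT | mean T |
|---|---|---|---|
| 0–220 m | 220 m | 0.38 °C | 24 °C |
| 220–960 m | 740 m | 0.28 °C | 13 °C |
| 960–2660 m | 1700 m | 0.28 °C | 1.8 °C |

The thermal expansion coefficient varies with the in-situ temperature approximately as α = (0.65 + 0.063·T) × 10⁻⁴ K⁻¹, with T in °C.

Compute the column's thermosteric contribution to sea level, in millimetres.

Layer 1: α = (0.65 + 0.063×24)×10⁻⁴ = 2.162×10⁻⁴ K⁻¹
Layer 2: α = (0.65 + 0.063×13)×10⁻⁴ = 1.469×10⁻⁴ K⁻¹
Layer 3: α = (0.65 + 0.063×1.8)×10⁻⁴ = 0.7634×10⁻⁴ K⁻¹
0.38 × 2.162×10⁻⁴ × 220 = 0.01807432 m
0.28 × 1.469×10⁻⁴ × 740 = 0.03043768 m
960–2660 m: 1700 × 0.28 × 0.7634×10⁻⁴ = 0.03633784 m
Δh = 0.01807432 + 0.03043768 + 0.03633784 = 0.08484984 m

84.8 mm of thermosteric rise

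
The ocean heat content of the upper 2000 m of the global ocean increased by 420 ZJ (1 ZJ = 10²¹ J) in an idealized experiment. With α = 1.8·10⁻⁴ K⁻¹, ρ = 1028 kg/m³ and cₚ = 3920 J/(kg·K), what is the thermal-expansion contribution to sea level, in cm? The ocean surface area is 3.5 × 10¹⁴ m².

Per unit area: Q = 420×10²¹ / (3.5×10¹⁴) = 1.2×10⁹ J/m²
Δh = αQ/(ρcₚ) = 1.8×10⁻⁴ × 1.2×10⁹ / (1028 × 3920) ≈ 0.053601 m

Δh = 5.36 cm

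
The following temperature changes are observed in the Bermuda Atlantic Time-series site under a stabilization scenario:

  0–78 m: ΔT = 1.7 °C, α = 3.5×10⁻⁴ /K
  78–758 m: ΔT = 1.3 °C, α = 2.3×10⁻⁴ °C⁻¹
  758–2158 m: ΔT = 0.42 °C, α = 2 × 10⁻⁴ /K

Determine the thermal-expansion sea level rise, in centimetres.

about 36.7 cm

1.7 × 3.5×10⁻⁴ × 78 = 0.04641 m
2.3×10⁻⁴ × 680 × 1.3 = 0.20332 m
1400 × 0.42 × 2×10⁻⁴ = 0.11760 m
Δh = 0.04641 + 0.20332 + 0.11760 = 0.36733 m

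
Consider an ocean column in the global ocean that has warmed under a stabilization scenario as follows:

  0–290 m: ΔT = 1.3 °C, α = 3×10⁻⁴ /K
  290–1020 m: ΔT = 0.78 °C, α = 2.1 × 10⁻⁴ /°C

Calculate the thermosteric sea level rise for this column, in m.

0–290 m: 290 × 3×10⁻⁴ × 1.3 = 0.11310 m
730 × 2.1×10⁻⁴ × 0.78 = 0.119574 m
Δh = 0.11310 + 0.119574 = 0.232674 m

0.233 m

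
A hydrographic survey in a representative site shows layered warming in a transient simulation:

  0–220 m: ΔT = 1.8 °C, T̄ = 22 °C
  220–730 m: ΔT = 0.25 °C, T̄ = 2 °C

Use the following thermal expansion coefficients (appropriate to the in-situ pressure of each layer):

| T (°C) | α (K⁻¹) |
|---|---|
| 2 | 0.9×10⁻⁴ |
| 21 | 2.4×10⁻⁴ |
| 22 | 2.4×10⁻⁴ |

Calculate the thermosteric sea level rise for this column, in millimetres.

110 mm

Layer 1 at 22 °C → α = 2.4×10⁻⁴ K⁻¹
Layer 2 at 2 °C → α = 0.9×10⁻⁴ K⁻¹
0–220 m: 1.8 × 2.4×10⁻⁴ × 220 = 0.09504 m
0.9×10⁻⁴ × 510 × 0.25 = 0.011475 m
Δh = 0.09504 + 0.011475 = 0.106515 m ≈ 110 mm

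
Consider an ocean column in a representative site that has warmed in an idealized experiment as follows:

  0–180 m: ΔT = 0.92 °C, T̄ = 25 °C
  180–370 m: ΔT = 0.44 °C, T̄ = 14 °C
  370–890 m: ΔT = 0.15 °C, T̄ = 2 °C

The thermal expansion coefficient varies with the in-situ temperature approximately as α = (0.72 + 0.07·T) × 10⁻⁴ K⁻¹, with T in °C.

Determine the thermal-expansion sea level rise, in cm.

6.2 cm of thermosteric rise

Layer 1: α = (0.72 + 0.07×25)×10⁻⁴ = 2.47×10⁻⁴ K⁻¹
Layer 2: α = (0.72 + 0.07×14)×10⁻⁴ = 1.7×10⁻⁴ K⁻¹
Layer 3: α = (0.72 + 0.07×2)×10⁻⁴ = 0.86×10⁻⁴ K⁻¹
180 × 0.92 × 2.47×10⁻⁴ = 0.0409032 m
Layer 2: 0.44 × 190 × 1.7×10⁻⁴ = 0.014212 m
0.15 × 0.86×10⁻⁴ × 520 = 0.006708 m
Δh = 0.0409032 + 0.014212 + 0.006708 = 0.0618232 m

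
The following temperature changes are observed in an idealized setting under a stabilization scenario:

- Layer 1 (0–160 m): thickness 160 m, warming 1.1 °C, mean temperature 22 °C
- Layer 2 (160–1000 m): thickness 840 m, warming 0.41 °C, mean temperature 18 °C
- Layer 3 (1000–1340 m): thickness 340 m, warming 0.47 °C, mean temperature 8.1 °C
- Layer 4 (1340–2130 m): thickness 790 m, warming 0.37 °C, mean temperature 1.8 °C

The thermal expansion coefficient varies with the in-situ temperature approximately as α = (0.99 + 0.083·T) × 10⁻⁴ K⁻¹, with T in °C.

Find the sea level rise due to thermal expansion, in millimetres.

Layer 1: α = (0.99 + 0.083×22)×10⁻⁴ = 2.816×10⁻⁴ K⁻¹
Layer 2: α = (0.99 + 0.083×18)×10⁻⁴ = 2.484×10⁻⁴ K⁻¹
Layer 3: α = (0.99 + 0.083×8.1)×10⁻⁴ = 1.6623×10⁻⁴ K⁻¹
Layer 4: α = (0.99 + 0.083×1.8)×10⁻⁴ = 1.1394×10⁻⁴ K⁻¹
2.816×10⁻⁴ × 160 × 1.1 = 0.0495616 m
0.41 × 2.484×10⁻⁴ × 840 = 0.08554896 m
Layer 3: 340 × 1.6623×10⁻⁴ × 0.47 = 0.026563554 m
Layer 4: 790 × 0.37 × 1.1394×10⁻⁴ = 0.033304662 m
Δh = 0.0495616 + 0.08554896 + 0.026563554 + 0.033304662 = 0.194978776 m

190 mm of thermosteric rise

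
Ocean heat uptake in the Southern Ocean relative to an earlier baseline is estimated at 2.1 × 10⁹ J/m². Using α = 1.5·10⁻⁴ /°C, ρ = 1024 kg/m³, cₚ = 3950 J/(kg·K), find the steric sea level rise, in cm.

about 7.79 cm

Δh = αQ/(ρcₚ) = 1.5×10⁻⁴ × 2.1×10⁹ / (1024 × 3950) ≈ 0.077878 m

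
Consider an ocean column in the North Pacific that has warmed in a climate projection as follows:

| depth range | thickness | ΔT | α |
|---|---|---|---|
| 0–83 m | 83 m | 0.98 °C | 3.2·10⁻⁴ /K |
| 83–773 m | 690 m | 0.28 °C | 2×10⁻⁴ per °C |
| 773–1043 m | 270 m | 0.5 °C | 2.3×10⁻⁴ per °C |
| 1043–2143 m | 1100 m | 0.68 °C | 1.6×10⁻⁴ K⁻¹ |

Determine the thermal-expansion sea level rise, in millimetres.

0–83 m: 83 × 3.2×10⁻⁴ × 0.98 = 0.0260288 m
0.28 × 2×10⁻⁴ × 690 = 0.03864 m
2.3×10⁻⁴ × 0.5 × 270 = 0.03105 m
1043–2143 m: 0.68 × 1.6×10⁻⁴ × 1100 = 0.11968 m
Δh = 0.0260288 + 0.03864 + 0.03105 + 0.11968 = 0.2153988 m ≈ 215 mm

Δh = 215 mm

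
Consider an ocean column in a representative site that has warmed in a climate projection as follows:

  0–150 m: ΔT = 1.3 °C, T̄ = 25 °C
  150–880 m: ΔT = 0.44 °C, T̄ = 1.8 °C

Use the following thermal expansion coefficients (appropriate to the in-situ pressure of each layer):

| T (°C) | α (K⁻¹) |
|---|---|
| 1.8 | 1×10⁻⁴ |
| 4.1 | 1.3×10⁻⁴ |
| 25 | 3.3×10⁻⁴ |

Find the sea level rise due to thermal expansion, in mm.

Layer 1 at 25 °C → α = 3.3×10⁻⁴ K⁻¹
Layer 2 at 1.8 °C → α = 1×10⁻⁴ K⁻¹
150 × 1.3 × 3.3×10⁻⁴ = 0.06435 m
150–880 m: 0.44 × 730 × 1×10⁻⁴ = 0.03212 m
Δh = 0.06435 + 0.03212 = 0.09647 m

Δh = 96 mm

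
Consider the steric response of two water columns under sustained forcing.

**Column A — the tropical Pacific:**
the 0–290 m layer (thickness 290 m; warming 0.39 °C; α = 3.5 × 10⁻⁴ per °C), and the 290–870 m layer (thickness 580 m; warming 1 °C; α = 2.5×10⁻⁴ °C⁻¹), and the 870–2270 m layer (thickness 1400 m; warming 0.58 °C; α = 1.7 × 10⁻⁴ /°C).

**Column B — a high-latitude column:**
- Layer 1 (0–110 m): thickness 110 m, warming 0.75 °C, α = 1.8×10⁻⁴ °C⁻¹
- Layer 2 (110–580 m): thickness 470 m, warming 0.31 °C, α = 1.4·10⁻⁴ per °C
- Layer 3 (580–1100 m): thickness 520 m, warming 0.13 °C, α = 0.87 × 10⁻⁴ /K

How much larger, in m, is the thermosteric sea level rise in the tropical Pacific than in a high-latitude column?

0.281 m

A 0.39 × 3.5×10⁻⁴ × 290 = 0.039585 m
A 1 × 2.5×10⁻⁴ × 580 = 0.14500 m
A 870–2270 m: 0.58 × 1400 × 1.7×10⁻⁴ = 0.13804 m
A total: 0.322625 m
B Layer 1: 110 × 1.8×10⁻⁴ × 0.75 = 0.01485 m
B 1.4×10⁻⁴ × 0.31 × 470 = 0.020398 m
B 580–1100 m: 0.13 × 520 × 0.87×10⁻⁴ = 0.0058812 m
B total: 0.0411292 m
Difference: 0.322625 − 0.0411292 = 0.2814958 m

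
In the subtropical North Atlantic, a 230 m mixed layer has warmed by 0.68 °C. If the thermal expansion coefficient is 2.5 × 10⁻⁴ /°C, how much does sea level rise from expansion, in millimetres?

Δh = αΔT·H = 2.5×10⁻⁴ × 0.68 × 230 = 0.03910 m

39.1 mm of thermosteric rise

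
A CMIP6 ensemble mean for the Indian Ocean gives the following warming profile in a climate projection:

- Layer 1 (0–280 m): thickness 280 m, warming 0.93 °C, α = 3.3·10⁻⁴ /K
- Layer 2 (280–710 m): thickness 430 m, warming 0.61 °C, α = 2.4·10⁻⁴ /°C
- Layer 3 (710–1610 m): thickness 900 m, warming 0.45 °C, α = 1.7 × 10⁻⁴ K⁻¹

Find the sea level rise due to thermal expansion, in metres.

about 0.22 m

0–280 m: 3.3×10⁻⁴ × 280 × 0.93 = 0.085932 m
Layer 2: 0.61 × 430 × 2.4×10⁻⁴ = 0.062952 m
710–1610 m: 1.7×10⁻⁴ × 0.45 × 900 = 0.06885 m
Δh = 0.085932 + 0.062952 + 0.06885 = 0.217734 m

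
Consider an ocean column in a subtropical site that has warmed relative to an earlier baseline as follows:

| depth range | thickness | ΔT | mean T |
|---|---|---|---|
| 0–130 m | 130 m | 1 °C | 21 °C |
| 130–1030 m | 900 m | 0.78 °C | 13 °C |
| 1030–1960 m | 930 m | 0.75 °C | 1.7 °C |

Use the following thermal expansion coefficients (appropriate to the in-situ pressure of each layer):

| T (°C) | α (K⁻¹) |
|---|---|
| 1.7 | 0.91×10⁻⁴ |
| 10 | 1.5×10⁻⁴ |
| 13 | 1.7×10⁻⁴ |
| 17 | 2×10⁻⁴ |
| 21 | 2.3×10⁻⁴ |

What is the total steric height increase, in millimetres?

Layer 1 at 21 °C → α = 2.3×10⁻⁴ K⁻¹
Layer 2 at 13 °C → α = 1.7×10⁻⁴ K⁻¹
Layer 3 at 1.7 °C → α = 0.91×10⁻⁴ K⁻¹
130 × 1 × 2.3×10⁻⁴ = 0.02990 m
Layer 2: 900 × 0.78 × 1.7×10⁻⁴ = 0.11934 m
0.75 × 930 × 0.91×10⁻⁴ = 0.0634725 m
Δh = 0.02990 + 0.11934 + 0.0634725 = 0.2127125 m ≈ 213 mm

about 213 mm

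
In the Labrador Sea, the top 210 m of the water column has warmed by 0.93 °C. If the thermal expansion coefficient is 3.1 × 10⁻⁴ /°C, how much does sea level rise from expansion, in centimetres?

Δh = 6.05 cm

Δh = αΔT·H = 3.1×10⁻⁴ × 0.93 × 210 = 0.060543 m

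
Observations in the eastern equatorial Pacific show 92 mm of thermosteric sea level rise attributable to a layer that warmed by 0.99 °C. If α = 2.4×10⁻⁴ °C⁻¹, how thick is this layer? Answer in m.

H ≈ 390 m

H = Δh/(αΔT) = 0.092 / (2.4×10⁻⁴ × 0.99) ≈ 387.2 m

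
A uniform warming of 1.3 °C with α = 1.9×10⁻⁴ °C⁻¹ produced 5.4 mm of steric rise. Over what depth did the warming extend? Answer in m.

H = Δh/(αΔT) = 0.0054 / (1.9×10⁻⁴ × 1.3) ≈ 21.86 m

about 21.9 m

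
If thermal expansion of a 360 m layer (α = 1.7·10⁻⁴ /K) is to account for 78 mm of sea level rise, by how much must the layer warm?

ΔT ≈ 1.3 K

ΔT = Δh/(αH) = 0.078 / (1.7×10⁻⁴ × 360) ≈ 1.275 K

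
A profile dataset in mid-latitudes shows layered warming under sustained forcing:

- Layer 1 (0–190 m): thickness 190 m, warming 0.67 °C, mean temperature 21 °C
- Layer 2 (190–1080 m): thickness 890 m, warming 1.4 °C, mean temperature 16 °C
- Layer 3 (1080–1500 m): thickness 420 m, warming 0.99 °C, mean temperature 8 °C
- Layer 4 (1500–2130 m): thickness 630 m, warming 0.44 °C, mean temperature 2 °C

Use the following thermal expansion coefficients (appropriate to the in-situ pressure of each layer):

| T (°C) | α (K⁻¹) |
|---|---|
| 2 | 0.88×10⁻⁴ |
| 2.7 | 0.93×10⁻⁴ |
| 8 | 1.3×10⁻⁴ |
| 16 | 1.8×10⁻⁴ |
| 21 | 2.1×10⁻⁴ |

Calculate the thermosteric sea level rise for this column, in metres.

0.33 m of thermosteric rise

Layer 1 at 21 °C → α = 2.1×10⁻⁴ K⁻¹
Layer 2 at 16 °C → α = 1.8×10⁻⁴ K⁻¹
Layer 3 at 8 °C → α = 1.3×10⁻⁴ K⁻¹
Layer 4 at 2 °C → α = 0.88×10⁻⁴ K⁻¹
0.67 × 190 × 2.1×10⁻⁴ = 0.026733 m
190–1080 m: 1.4 × 890 × 1.8×10⁻⁴ = 0.22428 m
1080–1500 m: 0.99 × 420 × 1.3×10⁻⁴ = 0.054054 m
0.44 × 0.88×10⁻⁴ × 630 = 0.0243936 m
Δh = 0.026733 + 0.22428 + 0.054054 + 0.0243936 = 0.3294606 m ≈ 0.33 m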